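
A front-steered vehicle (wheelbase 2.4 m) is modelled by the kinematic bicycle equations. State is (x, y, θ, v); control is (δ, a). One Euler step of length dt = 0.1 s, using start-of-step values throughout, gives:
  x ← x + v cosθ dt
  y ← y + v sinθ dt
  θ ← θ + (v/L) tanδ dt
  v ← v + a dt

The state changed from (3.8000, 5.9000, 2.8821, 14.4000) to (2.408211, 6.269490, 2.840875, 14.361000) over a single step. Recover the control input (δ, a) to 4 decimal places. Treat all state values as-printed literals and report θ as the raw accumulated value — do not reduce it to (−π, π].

a = (v'−v)/dt = (-0.039000)/0.1 = -0.3900
Δθ = θ'−θ = -0.041225;  (v·dt/L) = 14.4000·0.1/2.4 = 0.600000
tan δ = Δθ·L/(v·dt) = -0.068708  →  δ = -0.0686

δ = -0.0686, a = -0.3900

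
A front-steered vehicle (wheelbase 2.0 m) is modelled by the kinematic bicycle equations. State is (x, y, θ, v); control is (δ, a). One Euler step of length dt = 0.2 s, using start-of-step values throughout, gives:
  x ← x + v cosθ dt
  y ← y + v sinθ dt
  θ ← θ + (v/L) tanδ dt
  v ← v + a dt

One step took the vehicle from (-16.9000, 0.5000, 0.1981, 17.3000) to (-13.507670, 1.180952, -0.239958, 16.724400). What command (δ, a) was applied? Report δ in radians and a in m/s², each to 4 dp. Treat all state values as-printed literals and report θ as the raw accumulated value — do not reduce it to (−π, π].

δ = -0.2480, a = -2.8780

a = (v'−v)/dt = (-0.575600)/0.2 = -2.8780
Δθ = θ'−θ = -0.438058;  (v·dt/L) = 17.3000·0.2/2.0 = 1.730000
tan δ = Δθ·L/(v·dt) = -0.253213  →  δ = -0.2480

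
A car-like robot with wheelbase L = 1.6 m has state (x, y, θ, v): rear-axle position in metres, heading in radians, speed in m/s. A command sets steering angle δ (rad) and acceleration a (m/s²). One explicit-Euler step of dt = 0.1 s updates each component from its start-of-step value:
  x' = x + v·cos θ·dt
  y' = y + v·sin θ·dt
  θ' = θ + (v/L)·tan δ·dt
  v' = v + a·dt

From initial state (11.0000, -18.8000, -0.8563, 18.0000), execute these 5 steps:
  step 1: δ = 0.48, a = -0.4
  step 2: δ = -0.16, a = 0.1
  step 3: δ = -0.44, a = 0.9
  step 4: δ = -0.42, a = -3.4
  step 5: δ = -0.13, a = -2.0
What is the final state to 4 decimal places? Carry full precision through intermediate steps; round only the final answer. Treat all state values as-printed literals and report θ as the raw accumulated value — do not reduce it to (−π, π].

after step 1 (δ=0.48, a=-0.4): (12.179427, -20.159762, -0.270613, 17.960000)
after step 2 (δ=-0.16, a=0.1): (13.910065, -20.639872, -0.451761, 17.970000)
after step 3 (δ=-0.44, a=0.9): (15.526790, -21.424354, -0.980507, 18.060000)
after step 4 (δ=-0.42, a=-3.4): (16.532012, -22.924742, -1.484575, 17.720000)
after step 5 (δ=-0.13, a=-2.0): (16.684607, -24.690159, -1.629367, 17.520000)

(16.6846, -24.6902, -1.6294, 17.5200)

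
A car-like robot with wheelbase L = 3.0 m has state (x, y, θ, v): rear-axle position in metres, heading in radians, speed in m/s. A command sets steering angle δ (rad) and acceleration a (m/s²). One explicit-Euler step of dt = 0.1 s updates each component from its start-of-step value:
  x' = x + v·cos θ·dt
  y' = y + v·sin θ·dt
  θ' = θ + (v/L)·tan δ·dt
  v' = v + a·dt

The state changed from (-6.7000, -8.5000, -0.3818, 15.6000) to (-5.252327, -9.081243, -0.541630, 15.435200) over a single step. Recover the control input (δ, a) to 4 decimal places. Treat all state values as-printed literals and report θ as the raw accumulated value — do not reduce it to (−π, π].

δ = -0.2982, a = -1.6480

a = (v'−v)/dt = (-0.164800)/0.1 = -1.6480
Δθ = θ'−θ = -0.159830;  (v·dt/L) = 15.6000·0.1/3.0 = 0.520000
tan δ = Δθ·L/(v·dt) = -0.307365  →  δ = -0.2982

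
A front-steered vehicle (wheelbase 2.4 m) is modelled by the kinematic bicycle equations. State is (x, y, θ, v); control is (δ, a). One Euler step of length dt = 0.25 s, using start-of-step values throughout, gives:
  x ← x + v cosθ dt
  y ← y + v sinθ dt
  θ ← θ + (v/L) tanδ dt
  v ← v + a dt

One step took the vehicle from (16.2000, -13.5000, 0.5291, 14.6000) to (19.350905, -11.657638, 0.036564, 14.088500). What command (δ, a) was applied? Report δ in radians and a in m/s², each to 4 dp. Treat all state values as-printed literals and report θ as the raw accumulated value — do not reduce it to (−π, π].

a = (v'−v)/dt = (-0.511500)/0.25 = -2.0460
Δθ = θ'−θ = -0.492536;  (v·dt/L) = 14.6000·0.25/2.4 = 1.520833
tan δ = Δθ·L/(v·dt) = -0.323859  →  δ = -0.3132

δ = -0.3132, a = -2.0460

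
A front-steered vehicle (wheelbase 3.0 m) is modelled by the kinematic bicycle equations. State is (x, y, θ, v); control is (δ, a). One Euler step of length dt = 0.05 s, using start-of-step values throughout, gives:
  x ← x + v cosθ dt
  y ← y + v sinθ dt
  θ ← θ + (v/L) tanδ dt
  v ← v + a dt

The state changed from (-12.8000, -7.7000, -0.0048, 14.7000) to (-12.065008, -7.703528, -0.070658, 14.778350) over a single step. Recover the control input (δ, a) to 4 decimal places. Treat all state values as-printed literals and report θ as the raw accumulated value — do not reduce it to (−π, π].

a = (v'−v)/dt = (0.078350)/0.05 = 1.5670
Δθ = θ'−θ = -0.065858;  (v·dt/L) = 14.7000·0.05/3.0 = 0.245000
tan δ = Δθ·L/(v·dt) = -0.268808  →  δ = -0.2626

δ = -0.2626, a = 1.5670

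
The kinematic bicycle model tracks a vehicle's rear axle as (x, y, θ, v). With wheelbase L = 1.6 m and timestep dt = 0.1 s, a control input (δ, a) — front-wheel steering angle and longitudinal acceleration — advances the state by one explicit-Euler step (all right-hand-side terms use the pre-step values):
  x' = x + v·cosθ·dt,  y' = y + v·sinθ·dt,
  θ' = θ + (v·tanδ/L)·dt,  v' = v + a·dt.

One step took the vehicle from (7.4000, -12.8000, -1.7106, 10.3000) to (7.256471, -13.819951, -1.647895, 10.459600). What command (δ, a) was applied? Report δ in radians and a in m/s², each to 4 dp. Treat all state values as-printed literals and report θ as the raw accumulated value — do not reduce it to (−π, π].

a = (v'−v)/dt = (0.159600)/0.1 = 1.5960
Δθ = θ'−θ = 0.062705;  (v·dt/L) = 10.3000·0.1/1.6 = 0.643750
tan δ = Δθ·L/(v·dt) = 0.097406  →  δ = 0.0971

δ = 0.0971, a = 1.5960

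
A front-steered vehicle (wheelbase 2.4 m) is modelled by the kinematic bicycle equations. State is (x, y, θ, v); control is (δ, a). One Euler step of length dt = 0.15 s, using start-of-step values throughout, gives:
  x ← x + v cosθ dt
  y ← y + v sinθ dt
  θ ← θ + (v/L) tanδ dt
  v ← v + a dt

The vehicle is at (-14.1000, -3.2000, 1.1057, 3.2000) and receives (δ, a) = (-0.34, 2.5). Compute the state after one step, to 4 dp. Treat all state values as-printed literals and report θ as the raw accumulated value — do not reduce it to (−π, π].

(-13.8847, -2.7710, 1.0350, 3.5750)

x' = -14.1000 + 3.2000·cos(1.1057)·0.15 = -13.8847
y' = -3.2000 + 3.2000·sin(1.1057)·0.15 = -2.7710
θ' = 1.1057 + (3.2000/2.4)·tan(-0.34)·0.15 = 1.0350
v' = 3.2000 + 2.5000·0.15 = 3.5750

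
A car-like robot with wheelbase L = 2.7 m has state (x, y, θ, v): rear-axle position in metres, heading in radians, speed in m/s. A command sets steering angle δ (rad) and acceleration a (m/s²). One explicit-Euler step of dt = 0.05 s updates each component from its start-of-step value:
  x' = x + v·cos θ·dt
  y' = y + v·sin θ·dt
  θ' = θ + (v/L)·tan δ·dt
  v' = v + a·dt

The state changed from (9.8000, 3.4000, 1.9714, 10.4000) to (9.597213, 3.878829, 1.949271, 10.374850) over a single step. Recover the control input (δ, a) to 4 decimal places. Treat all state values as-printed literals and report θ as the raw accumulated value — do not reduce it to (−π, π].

δ = -0.1144, a = -0.5030

a = (v'−v)/dt = (-0.025150)/0.05 = -0.5030
Δθ = θ'−θ = -0.022129;  (v·dt/L) = 10.4000·0.05/2.7 = 0.192593
tan δ = Δθ·L/(v·dt) = -0.114901  →  δ = -0.1144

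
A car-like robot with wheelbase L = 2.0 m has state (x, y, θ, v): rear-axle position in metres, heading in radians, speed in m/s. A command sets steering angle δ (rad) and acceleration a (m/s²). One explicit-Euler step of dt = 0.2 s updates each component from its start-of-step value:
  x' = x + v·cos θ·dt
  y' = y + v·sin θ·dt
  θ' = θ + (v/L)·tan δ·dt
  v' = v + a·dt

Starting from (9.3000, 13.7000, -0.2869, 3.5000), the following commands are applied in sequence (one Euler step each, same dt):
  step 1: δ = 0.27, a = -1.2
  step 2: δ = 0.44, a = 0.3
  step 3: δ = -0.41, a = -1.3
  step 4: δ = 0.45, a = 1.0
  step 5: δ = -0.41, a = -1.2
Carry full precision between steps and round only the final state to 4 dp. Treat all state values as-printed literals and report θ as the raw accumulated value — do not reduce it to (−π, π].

after step 1 (δ=0.27, a=-1.2): (9.971388, 13.501914, -0.190035, 3.260000)
after step 2 (δ=0.44, a=0.3): (10.611650, 13.378756, -0.036560, 3.320000)
after step 3 (δ=-0.41, a=-1.3): (11.275207, 13.354485, -0.180858, 3.060000)
after step 4 (δ=0.45, a=1.0): (11.877225, 13.244403, -0.033043, 3.260000)
after step 5 (δ=-0.41, a=-1.2): (12.528869, 13.222862, -0.174733, 3.020000)

(12.5289, 13.2229, -0.1747, 3.0200)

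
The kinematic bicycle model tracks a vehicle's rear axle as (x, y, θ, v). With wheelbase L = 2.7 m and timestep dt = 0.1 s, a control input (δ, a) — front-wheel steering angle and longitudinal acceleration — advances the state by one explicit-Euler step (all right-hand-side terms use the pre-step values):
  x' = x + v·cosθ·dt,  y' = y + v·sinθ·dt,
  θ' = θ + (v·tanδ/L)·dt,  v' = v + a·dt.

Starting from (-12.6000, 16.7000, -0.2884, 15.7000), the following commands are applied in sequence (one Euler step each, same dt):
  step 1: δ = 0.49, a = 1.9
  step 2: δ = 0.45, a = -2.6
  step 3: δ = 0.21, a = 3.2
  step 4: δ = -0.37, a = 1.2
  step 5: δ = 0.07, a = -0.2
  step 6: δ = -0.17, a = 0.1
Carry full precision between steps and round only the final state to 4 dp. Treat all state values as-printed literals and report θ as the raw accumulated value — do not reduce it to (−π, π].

after step 1 (δ=0.49, a=1.9): (-11.094841, 16.253463, 0.021755, 15.890000)
after step 2 (δ=0.45, a=-2.6): (-9.506217, 16.288029, 0.306042, 15.630000)
after step 3 (δ=0.21, a=3.2): (-8.015844, 16.758941, 0.429428, 15.950000)
after step 4 (δ=-0.37, a=1.2): (-6.565663, 17.423020, 0.200301, 16.070000)
after step 5 (δ=0.07, a=-0.2): (-4.990793, 17.742757, 0.242033, 16.050000)
after step 6 (δ=-0.17, a=0.1): (-3.432574, 18.127437, 0.139992, 16.060000)

(-3.4326, 18.1274, 0.1400, 16.0600)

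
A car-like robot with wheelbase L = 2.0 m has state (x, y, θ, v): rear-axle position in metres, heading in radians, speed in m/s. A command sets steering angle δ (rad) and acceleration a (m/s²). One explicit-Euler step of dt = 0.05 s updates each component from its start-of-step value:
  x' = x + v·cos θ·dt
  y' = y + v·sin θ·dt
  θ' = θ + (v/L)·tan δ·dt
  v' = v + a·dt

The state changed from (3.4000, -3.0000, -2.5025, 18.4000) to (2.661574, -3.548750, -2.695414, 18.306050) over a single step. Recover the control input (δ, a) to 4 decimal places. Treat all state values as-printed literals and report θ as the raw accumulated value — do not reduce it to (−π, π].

a = (v'−v)/dt = (-0.093950)/0.05 = -1.8790
Δθ = θ'−θ = -0.192914;  (v·dt/L) = 18.4000·0.05/2.0 = 0.460000
tan δ = Δθ·L/(v·dt) = -0.419378  →  δ = -0.3971

δ = -0.3971, a = -1.8790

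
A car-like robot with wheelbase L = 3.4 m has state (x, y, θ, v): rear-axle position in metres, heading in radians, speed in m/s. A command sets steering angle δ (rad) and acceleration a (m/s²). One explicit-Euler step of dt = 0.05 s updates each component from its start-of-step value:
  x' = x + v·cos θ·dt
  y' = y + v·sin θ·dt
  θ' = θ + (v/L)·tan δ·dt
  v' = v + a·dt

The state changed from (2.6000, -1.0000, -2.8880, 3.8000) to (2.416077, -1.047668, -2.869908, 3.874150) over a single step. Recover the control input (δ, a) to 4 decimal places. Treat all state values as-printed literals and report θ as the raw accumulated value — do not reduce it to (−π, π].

δ = 0.3131, a = 1.4830

a = (v'−v)/dt = (0.074150)/0.05 = 1.4830
Δθ = θ'−θ = 0.018092;  (v·dt/L) = 3.8000·0.05/3.4 = 0.055882
tan δ = Δθ·L/(v·dt) = 0.323752  →  δ = 0.3131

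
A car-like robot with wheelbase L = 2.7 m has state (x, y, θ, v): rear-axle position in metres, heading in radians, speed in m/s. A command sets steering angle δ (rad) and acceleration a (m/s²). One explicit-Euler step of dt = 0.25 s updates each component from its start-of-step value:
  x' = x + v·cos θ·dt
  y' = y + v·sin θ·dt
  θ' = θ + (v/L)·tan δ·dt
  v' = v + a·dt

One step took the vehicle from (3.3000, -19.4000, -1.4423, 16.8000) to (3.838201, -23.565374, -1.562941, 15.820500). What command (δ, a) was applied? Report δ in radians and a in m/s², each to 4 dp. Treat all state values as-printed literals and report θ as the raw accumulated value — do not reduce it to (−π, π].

a = (v'−v)/dt = (-0.979500)/0.25 = -3.9180
Δθ = θ'−θ = -0.120641;  (v·dt/L) = 16.8000·0.25/2.7 = 1.555556
tan δ = Δθ·L/(v·dt) = -0.077555  →  δ = -0.0774

δ = -0.0774, a = -3.9180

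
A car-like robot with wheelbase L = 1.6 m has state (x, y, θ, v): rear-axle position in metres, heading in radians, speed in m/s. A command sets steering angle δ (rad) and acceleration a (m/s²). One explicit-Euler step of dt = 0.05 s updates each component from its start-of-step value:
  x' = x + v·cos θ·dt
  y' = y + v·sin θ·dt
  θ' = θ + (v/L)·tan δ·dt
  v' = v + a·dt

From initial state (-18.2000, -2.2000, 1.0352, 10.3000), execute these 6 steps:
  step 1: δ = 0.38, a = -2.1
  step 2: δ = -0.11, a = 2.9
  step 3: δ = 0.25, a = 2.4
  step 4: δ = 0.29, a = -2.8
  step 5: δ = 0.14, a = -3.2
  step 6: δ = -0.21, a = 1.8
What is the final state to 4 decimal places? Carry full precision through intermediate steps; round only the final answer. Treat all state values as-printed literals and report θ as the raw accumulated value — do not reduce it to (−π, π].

after step 1 (δ=0.38, a=-2.1): (-17.937168, -1.757118, 1.163761, 10.195000)
after step 2 (δ=-0.11, a=2.9): (-17.735363, -1.289016, 1.128574, 10.340000)
after step 3 (δ=0.25, a=2.4): (-17.514114, -0.821750, 1.211081, 10.460000)
after step 4 (δ=0.29, a=-2.8): (-17.330014, -0.332223, 1.308625, 10.320000)
after step 5 (δ=0.14, a=-3.2): (-17.196277, 0.166145, 1.354072, 10.160000)
after step 6 (δ=-0.21, a=1.8): (-17.087041, 0.662261, 1.286399, 10.250000)

(-17.0870, 0.6623, 1.2864, 10.2500)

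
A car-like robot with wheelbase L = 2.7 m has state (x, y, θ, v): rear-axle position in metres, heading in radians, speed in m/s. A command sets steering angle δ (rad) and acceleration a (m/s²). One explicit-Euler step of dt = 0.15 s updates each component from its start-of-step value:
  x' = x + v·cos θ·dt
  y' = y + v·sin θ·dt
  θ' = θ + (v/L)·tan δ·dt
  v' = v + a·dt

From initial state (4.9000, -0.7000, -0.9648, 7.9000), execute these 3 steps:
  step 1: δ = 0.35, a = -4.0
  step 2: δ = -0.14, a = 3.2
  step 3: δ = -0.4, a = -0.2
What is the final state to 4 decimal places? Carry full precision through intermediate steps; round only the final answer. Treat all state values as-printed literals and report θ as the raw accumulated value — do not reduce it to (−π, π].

(7.0941, -3.3487, -1.0445, 7.7500)

after step 1 (δ=0.35, a=-4.0): (5.574954, -1.673993, -0.804593, 7.300000)
after step 2 (δ=-0.14, a=3.2): (6.334232, -2.462994, -0.861745, 7.780000)
after step 3 (δ=-0.4, a=-0.2): (7.094082, -3.348723, -1.044485, 7.750000)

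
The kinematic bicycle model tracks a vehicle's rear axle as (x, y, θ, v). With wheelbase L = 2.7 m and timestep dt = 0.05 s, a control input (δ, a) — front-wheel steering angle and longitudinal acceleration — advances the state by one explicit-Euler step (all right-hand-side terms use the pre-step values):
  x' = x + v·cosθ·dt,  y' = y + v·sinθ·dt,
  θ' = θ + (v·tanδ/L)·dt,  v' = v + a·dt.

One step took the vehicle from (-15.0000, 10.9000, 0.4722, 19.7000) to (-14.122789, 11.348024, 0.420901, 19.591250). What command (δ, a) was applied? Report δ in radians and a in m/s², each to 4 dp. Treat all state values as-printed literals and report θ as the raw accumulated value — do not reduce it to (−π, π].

δ = -0.1397, a = -2.1750

a = (v'−v)/dt = (-0.108750)/0.05 = -2.1750
Δθ = θ'−θ = -0.051299;  (v·dt/L) = 19.7000·0.05/2.7 = 0.364815
tan δ = Δθ·L/(v·dt) = -0.140617  →  δ = -0.1397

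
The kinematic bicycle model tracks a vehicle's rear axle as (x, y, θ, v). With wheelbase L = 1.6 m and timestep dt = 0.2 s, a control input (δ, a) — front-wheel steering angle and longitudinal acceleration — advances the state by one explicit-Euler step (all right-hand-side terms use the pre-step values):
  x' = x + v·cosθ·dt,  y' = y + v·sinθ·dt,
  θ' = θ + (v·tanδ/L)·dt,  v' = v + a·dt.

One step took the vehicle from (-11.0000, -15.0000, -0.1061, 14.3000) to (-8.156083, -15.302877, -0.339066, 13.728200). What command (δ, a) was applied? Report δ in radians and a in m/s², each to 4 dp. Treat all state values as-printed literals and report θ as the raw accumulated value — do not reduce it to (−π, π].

a = (v'−v)/dt = (-0.571800)/0.2 = -2.8590
Δθ = θ'−θ = -0.232966;  (v·dt/L) = 14.3000·0.2/1.6 = 1.787500
tan δ = Δθ·L/(v·dt) = -0.130331  →  δ = -0.1296

δ = -0.1296, a = -2.8590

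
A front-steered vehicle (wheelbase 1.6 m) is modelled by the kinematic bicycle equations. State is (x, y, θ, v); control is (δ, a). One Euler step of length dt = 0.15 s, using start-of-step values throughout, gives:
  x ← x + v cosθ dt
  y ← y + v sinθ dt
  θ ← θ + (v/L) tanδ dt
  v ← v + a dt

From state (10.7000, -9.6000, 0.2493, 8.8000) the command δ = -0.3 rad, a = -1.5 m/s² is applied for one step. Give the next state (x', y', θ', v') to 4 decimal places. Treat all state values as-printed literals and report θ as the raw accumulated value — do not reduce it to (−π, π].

(11.9792, -9.2743, -0.0059, 8.5750)

x' = 10.7000 + 8.8000·cos(0.2493)·0.15 = 11.9792
y' = -9.6000 + 8.8000·sin(0.2493)·0.15 = -9.2743
θ' = 0.2493 + (8.8000/1.6)·tan(-0.3)·0.15 = -0.0059
v' = 8.8000 − 1.5000·0.15 = 8.5750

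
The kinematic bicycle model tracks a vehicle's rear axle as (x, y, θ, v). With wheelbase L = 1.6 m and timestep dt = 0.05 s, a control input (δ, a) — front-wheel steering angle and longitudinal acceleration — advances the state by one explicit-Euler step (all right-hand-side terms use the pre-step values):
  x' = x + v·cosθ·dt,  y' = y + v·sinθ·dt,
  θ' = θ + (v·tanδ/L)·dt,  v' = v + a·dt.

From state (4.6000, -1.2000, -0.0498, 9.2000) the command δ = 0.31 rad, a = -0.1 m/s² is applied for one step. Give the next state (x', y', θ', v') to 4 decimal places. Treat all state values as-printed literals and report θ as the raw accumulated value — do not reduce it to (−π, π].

x' = 4.6000 + 9.2000·cos(-0.0498)·0.05 = 5.0594
y' = -1.2000 + 9.2000·sin(-0.0498)·0.05 = -1.2229
θ' = -0.0498 + (9.2000/1.6)·tan(0.31)·0.05 = 0.0423
v' = 9.2000 − 0.1000·0.05 = 9.1950

(5.0594, -1.2229, 0.0423, 9.1950)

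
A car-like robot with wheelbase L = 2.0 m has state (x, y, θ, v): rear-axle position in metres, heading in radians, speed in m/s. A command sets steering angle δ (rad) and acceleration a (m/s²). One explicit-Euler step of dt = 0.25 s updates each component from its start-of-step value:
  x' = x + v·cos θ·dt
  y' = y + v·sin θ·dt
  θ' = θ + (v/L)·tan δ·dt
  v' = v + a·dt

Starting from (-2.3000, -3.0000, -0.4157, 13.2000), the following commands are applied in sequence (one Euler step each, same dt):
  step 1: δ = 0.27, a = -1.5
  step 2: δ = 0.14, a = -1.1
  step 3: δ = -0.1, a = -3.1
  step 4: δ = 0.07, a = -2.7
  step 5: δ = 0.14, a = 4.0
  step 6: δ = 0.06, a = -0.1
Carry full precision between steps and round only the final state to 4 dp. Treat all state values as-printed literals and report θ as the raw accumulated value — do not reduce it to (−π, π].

after step 1 (δ=0.27, a=-1.5): (0.718952, -4.332640, 0.040951, 12.825000)
after step 2 (δ=0.14, a=-1.1): (3.922514, -4.201378, 0.266866, 12.550000)
after step 3 (δ=-0.1, a=-3.1): (6.948953, -3.373988, 0.109466, 11.775000)
after step 4 (δ=0.07, a=-2.7): (9.875083, -3.052390, 0.212666, 11.100000)
after step 5 (δ=0.14, a=4.0): (12.587567, -2.466679, 0.408195, 12.100000)
after step 6 (δ=0.06, a=-0.1): (15.364029, -1.265895, 0.499054, 12.075000)

(15.3640, -1.2659, 0.4991, 12.0750)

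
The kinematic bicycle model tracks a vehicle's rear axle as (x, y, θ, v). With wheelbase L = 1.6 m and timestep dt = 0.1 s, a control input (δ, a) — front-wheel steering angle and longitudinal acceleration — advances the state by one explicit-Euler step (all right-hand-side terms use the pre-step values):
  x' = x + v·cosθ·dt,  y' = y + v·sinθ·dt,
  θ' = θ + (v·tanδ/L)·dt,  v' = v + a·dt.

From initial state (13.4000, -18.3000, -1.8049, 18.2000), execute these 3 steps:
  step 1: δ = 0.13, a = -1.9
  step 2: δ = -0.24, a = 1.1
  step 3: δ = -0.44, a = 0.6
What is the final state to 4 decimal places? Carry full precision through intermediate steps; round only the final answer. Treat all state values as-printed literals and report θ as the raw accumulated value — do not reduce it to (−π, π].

after step 1 (δ=0.13, a=-1.9): (12.977812, -20.070355, -1.656186, 18.010000)
after step 2 (δ=-0.24, a=1.1): (12.824212, -21.864793, -1.931646, 18.120000)
after step 3 (δ=-0.44, a=0.6): (12.184451, -23.560096, -2.464804, 18.180000)

(12.1845, -23.5601, -2.4648, 18.1800)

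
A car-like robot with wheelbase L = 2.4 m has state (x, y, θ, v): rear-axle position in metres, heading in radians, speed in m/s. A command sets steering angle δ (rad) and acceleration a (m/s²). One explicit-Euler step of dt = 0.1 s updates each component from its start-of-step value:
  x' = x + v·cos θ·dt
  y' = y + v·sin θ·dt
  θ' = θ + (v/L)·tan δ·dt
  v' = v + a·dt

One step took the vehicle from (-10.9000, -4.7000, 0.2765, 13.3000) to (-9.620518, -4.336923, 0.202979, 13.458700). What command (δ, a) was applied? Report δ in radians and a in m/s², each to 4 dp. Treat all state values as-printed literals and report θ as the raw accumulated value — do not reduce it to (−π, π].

δ = -0.1319, a = 1.5870

a = (v'−v)/dt = (0.158700)/0.1 = 1.5870
Δθ = θ'−θ = -0.073521;  (v·dt/L) = 13.3000·0.1/2.4 = 0.554167
tan δ = Δθ·L/(v·dt) = -0.132669  →  δ = -0.1319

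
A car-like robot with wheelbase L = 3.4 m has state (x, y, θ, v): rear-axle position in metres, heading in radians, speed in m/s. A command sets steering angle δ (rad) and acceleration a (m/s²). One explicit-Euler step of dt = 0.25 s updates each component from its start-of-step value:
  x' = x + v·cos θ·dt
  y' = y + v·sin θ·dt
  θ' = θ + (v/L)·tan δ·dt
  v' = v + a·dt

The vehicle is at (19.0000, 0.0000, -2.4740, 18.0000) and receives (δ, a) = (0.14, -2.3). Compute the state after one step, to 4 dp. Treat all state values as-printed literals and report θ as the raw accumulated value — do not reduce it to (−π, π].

x' = 19.0000 + 18.0000·cos(-2.4740)·0.25 = 15.4661
y' = 0.0000 + 18.0000·sin(-2.4740)·0.25 = -2.7859
θ' = -2.4740 + (18.0000/3.4)·tan(0.14)·0.25 = -2.2875
v' = 18.0000 − 2.3000·0.25 = 17.4250

(15.4661, -2.7859, -2.2875, 17.4250)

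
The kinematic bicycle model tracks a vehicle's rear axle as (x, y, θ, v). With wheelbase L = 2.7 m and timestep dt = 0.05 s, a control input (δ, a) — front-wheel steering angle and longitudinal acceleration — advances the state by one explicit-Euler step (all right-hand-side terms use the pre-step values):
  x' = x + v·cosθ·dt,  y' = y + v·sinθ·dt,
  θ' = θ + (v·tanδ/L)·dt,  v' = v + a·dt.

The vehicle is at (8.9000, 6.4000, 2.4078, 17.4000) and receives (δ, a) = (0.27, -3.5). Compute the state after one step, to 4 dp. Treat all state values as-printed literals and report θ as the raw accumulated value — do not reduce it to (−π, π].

x' = 8.9000 + 17.4000·cos(2.4078)·0.05 = 8.2539
y' = 6.4000 + 17.4000·sin(2.4078)·0.05 = 6.9826
θ' = 2.4078 + (17.4000/2.7)·tan(0.27)·0.05 = 2.4970
v' = 17.4000 − 3.5000·0.05 = 17.2250

(8.2539, 6.9826, 2.4970, 17.2250)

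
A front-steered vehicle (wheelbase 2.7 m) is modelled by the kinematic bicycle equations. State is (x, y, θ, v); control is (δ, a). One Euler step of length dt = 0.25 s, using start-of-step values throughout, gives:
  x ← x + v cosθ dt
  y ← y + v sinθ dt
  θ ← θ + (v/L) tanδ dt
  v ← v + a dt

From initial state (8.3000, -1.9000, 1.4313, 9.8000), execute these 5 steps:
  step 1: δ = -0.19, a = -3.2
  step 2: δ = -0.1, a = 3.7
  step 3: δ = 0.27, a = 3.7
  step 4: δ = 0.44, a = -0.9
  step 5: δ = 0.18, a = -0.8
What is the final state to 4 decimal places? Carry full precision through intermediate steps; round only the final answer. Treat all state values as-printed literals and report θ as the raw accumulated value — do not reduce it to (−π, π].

(9.8238, 10.1518, 2.0795, 10.4250)

after step 1 (δ=-0.19, a=-3.2): (8.640659, 0.526201, 1.256788, 9.000000)
after step 2 (δ=-0.1, a=3.7): (9.335625, 2.666183, 1.173175, 9.925000)
after step 3 (δ=0.27, a=3.7): (10.296429, 4.953858, 1.427511, 10.850000)
after step 4 (δ=0.44, a=-0.9): (10.683763, 7.638561, 1.900471, 10.625000)
after step 5 (δ=0.18, a=-0.8): (9.823841, 10.151765, 2.079492, 10.425000)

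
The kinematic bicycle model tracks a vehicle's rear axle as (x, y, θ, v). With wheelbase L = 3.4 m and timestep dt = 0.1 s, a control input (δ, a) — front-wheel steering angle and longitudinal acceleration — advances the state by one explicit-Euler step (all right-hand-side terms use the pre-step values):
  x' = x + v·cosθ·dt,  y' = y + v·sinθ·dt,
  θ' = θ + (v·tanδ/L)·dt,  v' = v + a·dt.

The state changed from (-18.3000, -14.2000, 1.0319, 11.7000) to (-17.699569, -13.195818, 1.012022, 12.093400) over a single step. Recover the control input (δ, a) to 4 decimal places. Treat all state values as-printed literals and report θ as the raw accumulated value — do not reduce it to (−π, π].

δ = -0.0577, a = 3.9340

a = (v'−v)/dt = (0.393400)/0.1 = 3.9340
Δθ = θ'−θ = -0.019878;  (v·dt/L) = 11.7000·0.1/3.4 = 0.344118
tan δ = Δθ·L/(v·dt) = -0.057765  →  δ = -0.0577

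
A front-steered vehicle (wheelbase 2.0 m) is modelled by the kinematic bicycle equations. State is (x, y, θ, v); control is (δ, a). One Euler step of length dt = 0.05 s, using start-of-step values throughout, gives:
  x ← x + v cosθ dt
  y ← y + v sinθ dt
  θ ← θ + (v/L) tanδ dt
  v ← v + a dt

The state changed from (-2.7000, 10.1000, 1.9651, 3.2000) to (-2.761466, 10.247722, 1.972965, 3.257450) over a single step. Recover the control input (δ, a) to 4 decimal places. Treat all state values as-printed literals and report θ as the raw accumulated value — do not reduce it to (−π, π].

a = (v'−v)/dt = (0.057450)/0.05 = 1.1490
Δθ = θ'−θ = 0.007865;  (v·dt/L) = 3.2000·0.05/2.0 = 0.080000
tan δ = Δθ·L/(v·dt) = 0.098313  →  δ = 0.0980

δ = 0.0980, a = 1.1490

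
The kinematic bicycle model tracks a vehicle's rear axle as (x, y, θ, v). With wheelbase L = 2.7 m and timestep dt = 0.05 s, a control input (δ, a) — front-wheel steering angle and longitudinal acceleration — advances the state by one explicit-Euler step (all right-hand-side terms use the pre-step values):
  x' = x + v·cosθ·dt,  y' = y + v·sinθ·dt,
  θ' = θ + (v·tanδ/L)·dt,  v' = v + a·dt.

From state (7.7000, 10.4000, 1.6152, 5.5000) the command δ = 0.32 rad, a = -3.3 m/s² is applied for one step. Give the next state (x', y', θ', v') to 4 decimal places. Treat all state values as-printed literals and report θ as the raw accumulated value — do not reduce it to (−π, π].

x' = 7.7000 + 5.5000·cos(1.6152)·0.05 = 7.6878
y' = 10.4000 + 5.5000·sin(1.6152)·0.05 = 10.6747
θ' = 1.6152 + (5.5000/2.7)·tan(0.32)·0.05 = 1.6490
v' = 5.5000 − 3.3000·0.05 = 5.3350

(7.6878, 10.6747, 1.6490, 5.3350)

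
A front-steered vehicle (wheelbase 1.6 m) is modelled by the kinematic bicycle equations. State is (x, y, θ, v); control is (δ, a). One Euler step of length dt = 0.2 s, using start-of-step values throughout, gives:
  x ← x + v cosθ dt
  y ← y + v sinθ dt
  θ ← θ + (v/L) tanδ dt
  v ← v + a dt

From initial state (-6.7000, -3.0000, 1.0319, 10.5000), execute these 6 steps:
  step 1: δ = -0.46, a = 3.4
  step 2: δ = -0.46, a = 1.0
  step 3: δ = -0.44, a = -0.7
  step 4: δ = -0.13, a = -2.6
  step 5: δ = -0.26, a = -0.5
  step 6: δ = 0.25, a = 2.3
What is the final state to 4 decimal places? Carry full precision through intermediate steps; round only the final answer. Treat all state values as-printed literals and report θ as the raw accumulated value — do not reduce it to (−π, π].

after step 1 (δ=-0.46, a=3.4): (-5.622303, -1.197621, 0.381623, 11.180000)
after step 2 (δ=-0.46, a=1.0): (-3.547158, -0.364873, -0.310766, 11.380000)
after step 3 (δ=-0.44, a=-0.7): (-1.380179, -1.060847, -0.980451, 11.240000)
after step 4 (δ=-0.13, a=-2.6): (-0.128836, -2.928370, -1.164137, 10.720000)
after step 5 (δ=-0.26, a=-0.5): (0.719208, -4.897522, -1.520606, 10.620000)
after step 6 (δ=0.25, a=2.3): (0.825767, -7.018847, -1.181640, 11.080000)

(0.8258, -7.0188, -1.1816, 11.0800)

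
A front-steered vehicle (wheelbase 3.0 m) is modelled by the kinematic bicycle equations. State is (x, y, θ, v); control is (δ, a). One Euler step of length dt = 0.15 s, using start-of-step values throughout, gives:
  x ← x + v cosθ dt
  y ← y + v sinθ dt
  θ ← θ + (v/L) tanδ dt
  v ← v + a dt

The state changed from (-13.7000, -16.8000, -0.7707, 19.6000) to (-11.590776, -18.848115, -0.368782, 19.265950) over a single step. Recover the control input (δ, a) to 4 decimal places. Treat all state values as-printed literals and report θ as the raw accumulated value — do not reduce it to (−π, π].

δ = 0.3892, a = -2.2270

a = (v'−v)/dt = (-0.334050)/0.15 = -2.2270
Δθ = θ'−θ = 0.401918;  (v·dt/L) = 19.6000·0.15/3.0 = 0.980000
tan δ = Δθ·L/(v·dt) = 0.410120  →  δ = 0.3892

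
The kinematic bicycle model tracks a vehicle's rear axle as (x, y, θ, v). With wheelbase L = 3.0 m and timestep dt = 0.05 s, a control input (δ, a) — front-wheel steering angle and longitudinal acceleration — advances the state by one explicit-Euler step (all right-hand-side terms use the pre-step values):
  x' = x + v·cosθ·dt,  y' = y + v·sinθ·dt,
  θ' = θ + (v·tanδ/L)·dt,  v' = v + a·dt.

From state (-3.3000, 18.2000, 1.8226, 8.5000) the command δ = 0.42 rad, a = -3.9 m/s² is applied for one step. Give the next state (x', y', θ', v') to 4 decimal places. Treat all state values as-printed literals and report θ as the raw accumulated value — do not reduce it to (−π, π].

x' = -3.3000 + 8.5000·cos(1.8226)·0.05 = -3.4059
y' = 18.2000 + 8.5000·sin(1.8226)·0.05 = 18.6116
θ' = 1.8226 + (8.5000/3.0)·tan(0.42)·0.05 = 1.8859
v' = 8.5000 − 3.9000·0.05 = 8.3050

(-3.4059, 18.6116, 1.8859, 8.3050)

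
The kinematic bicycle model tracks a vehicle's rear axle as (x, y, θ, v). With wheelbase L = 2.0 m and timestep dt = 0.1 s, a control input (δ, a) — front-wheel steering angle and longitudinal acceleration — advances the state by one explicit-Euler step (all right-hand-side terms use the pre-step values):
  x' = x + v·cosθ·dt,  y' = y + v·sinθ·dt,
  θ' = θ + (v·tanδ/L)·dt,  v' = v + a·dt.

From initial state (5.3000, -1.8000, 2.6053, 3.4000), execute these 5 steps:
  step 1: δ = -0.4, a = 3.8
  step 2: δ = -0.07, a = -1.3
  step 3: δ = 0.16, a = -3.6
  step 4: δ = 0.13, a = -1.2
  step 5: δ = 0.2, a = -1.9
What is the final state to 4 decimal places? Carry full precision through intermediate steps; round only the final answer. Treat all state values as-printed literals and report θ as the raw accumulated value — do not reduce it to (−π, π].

after step 1 (δ=-0.4, a=3.8): (5.007733, -1.626276, 2.533425, 3.780000)
after step 2 (δ=-0.07, a=-1.3): (4.697510, -1.410300, 2.520174, 3.650000)
after step 3 (δ=0.16, a=-3.6): (4.400745, -1.197801, 2.549625, 3.290000)
after step 4 (δ=0.13, a=-1.2): (4.127727, -1.014221, 2.571132, 3.170000)
after step 5 (δ=0.2, a=-1.9): (3.860923, -0.843034, 2.603261, 2.980000)

(3.8609, -0.8430, 2.6033, 2.9800)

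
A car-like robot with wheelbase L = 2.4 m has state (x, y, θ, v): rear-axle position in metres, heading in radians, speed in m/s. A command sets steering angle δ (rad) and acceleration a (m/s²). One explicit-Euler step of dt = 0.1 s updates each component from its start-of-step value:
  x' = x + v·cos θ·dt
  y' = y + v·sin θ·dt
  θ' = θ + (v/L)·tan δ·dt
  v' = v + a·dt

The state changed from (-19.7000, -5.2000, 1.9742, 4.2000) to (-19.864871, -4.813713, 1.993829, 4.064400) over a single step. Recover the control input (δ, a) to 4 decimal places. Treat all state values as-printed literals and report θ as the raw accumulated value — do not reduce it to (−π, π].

δ = 0.1117, a = -1.3560

a = (v'−v)/dt = (-0.135600)/0.1 = -1.3560
Δθ = θ'−θ = 0.019629;  (v·dt/L) = 4.2000·0.1/2.4 = 0.175000
tan δ = Δθ·L/(v·dt) = 0.112166  →  δ = 0.1117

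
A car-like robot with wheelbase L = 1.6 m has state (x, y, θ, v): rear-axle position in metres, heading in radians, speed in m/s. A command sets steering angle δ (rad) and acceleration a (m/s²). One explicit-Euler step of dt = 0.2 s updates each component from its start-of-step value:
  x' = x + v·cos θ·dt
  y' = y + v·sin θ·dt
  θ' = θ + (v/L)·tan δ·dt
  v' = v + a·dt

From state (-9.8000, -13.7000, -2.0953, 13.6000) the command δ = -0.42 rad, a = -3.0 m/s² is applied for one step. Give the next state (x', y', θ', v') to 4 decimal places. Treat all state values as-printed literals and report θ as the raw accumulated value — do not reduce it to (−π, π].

(-11.1621, -16.0544, -2.8545, 13.0000)

x' = -9.8000 + 13.6000·cos(-2.0953)·0.2 = -11.1621
y' = -13.7000 + 13.6000·sin(-2.0953)·0.2 = -16.0544
θ' = -2.0953 + (13.6000/1.6)·tan(-0.42)·0.2 = -2.8545
v' = 13.6000 − 3.0000·0.2 = 13.0000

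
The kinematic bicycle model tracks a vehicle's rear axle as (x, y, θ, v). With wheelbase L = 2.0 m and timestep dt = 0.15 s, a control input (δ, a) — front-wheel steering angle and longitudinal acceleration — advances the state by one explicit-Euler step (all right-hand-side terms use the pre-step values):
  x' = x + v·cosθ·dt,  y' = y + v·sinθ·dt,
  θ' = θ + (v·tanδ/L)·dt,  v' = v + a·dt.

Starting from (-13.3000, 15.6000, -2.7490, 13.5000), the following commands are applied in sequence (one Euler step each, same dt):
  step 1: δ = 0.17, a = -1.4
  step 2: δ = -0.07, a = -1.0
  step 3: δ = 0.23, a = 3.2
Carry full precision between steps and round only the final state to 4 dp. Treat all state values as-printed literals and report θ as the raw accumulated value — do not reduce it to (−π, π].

(-18.5861, 12.8167, -2.4143, 13.6200)

after step 1 (δ=0.17, a=-1.4): (-15.170939, 14.825265, -2.575197, 13.290000)
after step 2 (δ=-0.07, a=-1.0): (-16.853135, 13.755566, -2.645084, 13.140000)
after step 3 (δ=0.23, a=3.2): (-18.586139, 12.816663, -2.414336, 13.620000)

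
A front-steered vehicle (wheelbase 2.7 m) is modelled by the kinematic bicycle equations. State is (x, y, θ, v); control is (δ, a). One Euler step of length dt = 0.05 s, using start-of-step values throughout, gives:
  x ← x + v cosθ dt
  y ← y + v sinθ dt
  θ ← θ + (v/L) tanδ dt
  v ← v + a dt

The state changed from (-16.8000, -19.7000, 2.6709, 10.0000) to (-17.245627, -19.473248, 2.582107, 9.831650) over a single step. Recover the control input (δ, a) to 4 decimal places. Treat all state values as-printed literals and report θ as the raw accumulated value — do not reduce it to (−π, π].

a = (v'−v)/dt = (-0.168350)/0.05 = -3.3670
Δθ = θ'−θ = -0.088793;  (v·dt/L) = 10.0000·0.05/2.7 = 0.185185
tan δ = Δθ·L/(v·dt) = -0.479482  →  δ = -0.4471

δ = -0.4471, a = -3.3670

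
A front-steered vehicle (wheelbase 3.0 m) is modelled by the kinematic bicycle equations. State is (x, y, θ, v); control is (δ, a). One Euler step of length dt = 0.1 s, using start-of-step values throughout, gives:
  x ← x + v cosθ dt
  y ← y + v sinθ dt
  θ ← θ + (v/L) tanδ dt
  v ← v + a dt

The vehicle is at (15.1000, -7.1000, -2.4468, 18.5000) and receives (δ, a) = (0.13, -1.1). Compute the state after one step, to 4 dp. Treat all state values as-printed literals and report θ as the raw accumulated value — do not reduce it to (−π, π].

(13.6789, -8.2844, -2.3662, 18.3900)

x' = 15.1000 + 18.5000·cos(-2.4468)·0.1 = 13.6789
y' = -7.1000 + 18.5000·sin(-2.4468)·0.1 = -8.2844
θ' = -2.4468 + (18.5000/3.0)·tan(0.13)·0.1 = -2.3662
v' = 18.5000 − 1.1000·0.1 = 18.3900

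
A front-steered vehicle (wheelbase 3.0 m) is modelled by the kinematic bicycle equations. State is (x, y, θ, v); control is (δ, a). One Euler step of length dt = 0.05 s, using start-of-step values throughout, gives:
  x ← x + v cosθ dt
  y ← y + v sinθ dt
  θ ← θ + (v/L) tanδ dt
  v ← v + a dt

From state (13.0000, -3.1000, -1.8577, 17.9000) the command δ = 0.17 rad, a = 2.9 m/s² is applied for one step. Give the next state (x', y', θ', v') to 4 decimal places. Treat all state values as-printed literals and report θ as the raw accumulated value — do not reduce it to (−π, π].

(12.7467, -3.9584, -1.8065, 18.0450)

x' = 13.0000 + 17.9000·cos(-1.8577)·0.05 = 12.7467
y' = -3.1000 + 17.9000·sin(-1.8577)·0.05 = -3.9584
θ' = -1.8577 + (17.9000/3.0)·tan(0.17)·0.05 = -1.8065
v' = 17.9000 + 2.9000·0.05 = 18.0450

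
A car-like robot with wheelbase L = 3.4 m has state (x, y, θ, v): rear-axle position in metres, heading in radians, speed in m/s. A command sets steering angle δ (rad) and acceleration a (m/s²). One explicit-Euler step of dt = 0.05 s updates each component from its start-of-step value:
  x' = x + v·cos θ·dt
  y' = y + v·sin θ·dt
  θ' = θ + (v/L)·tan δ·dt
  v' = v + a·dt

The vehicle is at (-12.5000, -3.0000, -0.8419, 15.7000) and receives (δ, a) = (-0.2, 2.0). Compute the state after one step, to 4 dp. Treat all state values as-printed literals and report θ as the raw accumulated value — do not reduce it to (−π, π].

x' = -12.5000 + 15.7000·cos(-0.8419)·0.05 = -11.9772
y' = -3.0000 + 15.7000·sin(-0.8419)·0.05 = -3.5855
θ' = -0.8419 + (15.7000/3.4)·tan(-0.2)·0.05 = -0.8887
v' = 15.7000 + 2.0000·0.05 = 15.8000

(-11.9772, -3.5855, -0.8887, 15.8000)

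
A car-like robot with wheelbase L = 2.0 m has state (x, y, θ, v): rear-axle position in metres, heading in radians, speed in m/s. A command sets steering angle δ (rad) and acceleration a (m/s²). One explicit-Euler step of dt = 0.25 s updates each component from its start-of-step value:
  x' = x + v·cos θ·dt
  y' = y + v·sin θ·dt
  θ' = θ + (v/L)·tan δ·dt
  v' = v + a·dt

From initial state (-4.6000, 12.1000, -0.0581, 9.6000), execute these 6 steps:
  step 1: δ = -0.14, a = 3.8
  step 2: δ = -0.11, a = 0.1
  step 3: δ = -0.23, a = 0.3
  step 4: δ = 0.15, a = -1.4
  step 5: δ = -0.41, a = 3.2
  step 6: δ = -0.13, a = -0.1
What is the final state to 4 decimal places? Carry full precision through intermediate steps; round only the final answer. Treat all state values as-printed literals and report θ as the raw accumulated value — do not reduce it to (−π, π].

after step 1 (δ=-0.14, a=3.8): (-2.204050, 11.960638, -0.227206, 10.550000)
after step 2 (δ=-0.11, a=0.1): (0.365665, 11.366524, -0.372857, 10.575000)
after step 3 (δ=-0.23, a=0.3): (2.827765, 10.403466, -0.682365, 10.650000)
after step 4 (δ=0.15, a=-1.4): (4.894087, 8.724413, -0.481166, 10.300000)
after step 5 (δ=-0.41, a=3.2): (7.176711, 7.532669, -1.040754, 11.100000)
after step 6 (δ=-0.13, a=-0.1): (8.579667, 5.138439, -1.222152, 11.075000)

(8.5797, 5.1384, -1.2222, 11.0750)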